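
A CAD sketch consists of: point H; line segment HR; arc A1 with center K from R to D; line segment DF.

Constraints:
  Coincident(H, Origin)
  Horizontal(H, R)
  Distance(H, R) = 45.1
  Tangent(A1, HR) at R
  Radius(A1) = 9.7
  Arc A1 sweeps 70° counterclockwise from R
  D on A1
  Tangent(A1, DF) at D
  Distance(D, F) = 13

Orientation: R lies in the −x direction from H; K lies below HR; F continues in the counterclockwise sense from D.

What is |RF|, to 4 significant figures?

23.02

H is at the origin; H and R share the same y with |HR| = 45.1 and R on the −x side, so R = (-45.10, 0.000). A1 meets HR tangentially, so KR is at right angles to HR, so K = R + (0, -9.7) = (-45.10, -9.700). On A1, R sits at bearing 90° from K; a 70° counterclockwise sweep puts D at bearing 160°, so D = K + 9.7·(cos 160°, sin 160°) = (-54.22, -6.382). The tangent condition forces KD to be normal to DF, so DF runs along (−sin 160°, cos 160°); with |DF| = 13.0, F = (-58.66, -18.60). Then |RF| = |F − R| = 23.02.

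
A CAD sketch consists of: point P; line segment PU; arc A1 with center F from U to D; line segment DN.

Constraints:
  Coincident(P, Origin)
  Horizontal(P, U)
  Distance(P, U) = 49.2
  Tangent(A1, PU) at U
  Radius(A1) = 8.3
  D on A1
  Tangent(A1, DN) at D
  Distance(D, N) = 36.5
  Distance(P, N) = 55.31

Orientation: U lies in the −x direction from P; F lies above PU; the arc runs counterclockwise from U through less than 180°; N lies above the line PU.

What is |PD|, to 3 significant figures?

41.6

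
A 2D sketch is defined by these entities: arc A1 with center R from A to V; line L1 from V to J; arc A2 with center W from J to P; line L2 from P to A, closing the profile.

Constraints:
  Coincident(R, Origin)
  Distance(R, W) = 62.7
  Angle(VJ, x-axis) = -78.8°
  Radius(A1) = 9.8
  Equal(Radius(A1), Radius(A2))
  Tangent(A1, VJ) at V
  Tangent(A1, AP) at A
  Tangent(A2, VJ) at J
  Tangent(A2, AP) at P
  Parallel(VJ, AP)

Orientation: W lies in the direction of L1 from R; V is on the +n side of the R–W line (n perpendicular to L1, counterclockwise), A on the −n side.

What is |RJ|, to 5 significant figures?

63.461

The slot axis is L1's direction at -78.8°, so u = (cos -78.8°, sin -78.8°) = (0.19423, -0.98096) and n = (−sin -78.8°, cos -78.8°) = (0.98096, 0.19423). R is at the origin and W lies 62.7 along u from R, so W = 62.7·u = (12.178, -61.506). Tangency of A1 to both parallel lines with radius 9.8 puts V and A at R ± 9.8·n: V = (9.6134, 1.9035), A = (-9.6134, -1.9035). Equal radii place J and P the same way about W: J = W + 9.8·n = (21.792, -59.602), P = W − 9.8·n = (2.5651, -63.409). Then |RJ| = |J − R| = 63.461.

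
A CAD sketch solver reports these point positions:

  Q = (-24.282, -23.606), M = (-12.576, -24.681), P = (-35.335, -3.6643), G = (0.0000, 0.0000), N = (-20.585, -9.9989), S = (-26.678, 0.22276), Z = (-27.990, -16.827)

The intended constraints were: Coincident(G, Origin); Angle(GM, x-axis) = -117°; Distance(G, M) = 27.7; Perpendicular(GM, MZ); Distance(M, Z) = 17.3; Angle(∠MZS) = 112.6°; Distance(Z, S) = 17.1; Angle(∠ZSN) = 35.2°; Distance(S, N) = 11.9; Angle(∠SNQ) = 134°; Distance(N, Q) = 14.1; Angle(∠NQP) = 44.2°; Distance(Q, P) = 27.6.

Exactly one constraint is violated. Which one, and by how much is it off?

Distance(Q, P) = 27.6 — off by 4.80.

G = (0.00, 0.00) ✓; GM at -117.0° ✓; |GM| = 27.70 ✓; ∠(GM, MZ) = 90.00° ✓; |MZ| = 17.30 ✓; ∠MZS = 112.6° ✓; |ZS| = 17.10 ✓; ∠ZSN = 35.20° ✓; |SN| = 11.90 ✓; ∠SNQ = 134.0° ✓; |NQ| = 14.10 ✓; ∠NQP = 44.20° ✓; |QP| = 22.80 ✗.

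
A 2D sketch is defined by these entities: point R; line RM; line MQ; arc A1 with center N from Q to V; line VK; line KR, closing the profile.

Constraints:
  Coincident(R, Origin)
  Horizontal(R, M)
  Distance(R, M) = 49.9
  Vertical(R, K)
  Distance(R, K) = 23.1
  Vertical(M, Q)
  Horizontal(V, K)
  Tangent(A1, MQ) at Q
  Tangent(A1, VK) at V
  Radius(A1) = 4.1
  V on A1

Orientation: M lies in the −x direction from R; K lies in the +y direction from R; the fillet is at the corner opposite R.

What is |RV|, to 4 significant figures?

51.30

R is at the origin; R and M share the same y with |RM| = 49.9 and M on the −x side, so M = (-49.90, 0.000). R and K share the same x with |RK| = 23.1 and K on the +y side, so K = (0.000, 23.10). The virtual corner opposite R is at (-49.90, 23.10). A1 meets MQ tangentially, so NQ is at right angles to MQ and A1 meets VK tangentially, so NV is at right angles to VK, with radius 4.1, so the center N sits 4.1 in from both sides at N = (-45.80, 19.00). That places the tangent points at Q = (-49.90, 19.00) on MQ and V = (-45.80, 23.10) on VK. Then |RV| = |V − R| = 51.30.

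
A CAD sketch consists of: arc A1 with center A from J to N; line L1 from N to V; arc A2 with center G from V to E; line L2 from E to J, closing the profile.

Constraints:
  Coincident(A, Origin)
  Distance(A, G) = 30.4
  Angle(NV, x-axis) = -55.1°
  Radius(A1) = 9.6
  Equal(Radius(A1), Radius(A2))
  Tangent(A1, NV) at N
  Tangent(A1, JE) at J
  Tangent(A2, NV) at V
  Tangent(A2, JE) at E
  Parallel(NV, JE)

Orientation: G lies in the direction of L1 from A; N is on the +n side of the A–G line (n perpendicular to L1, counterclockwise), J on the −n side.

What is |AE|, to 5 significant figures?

31.880

Tangency of A1 to both parallel lines with radius 9.6 puts N and J at A ± 9.6·n: N = (7.8735, 5.4926), J = (-7.8735, -5.4926). Equal radii place V and E the same way about G: V = G + 9.6·n = (25.267, -19.440), E = G − 9.6·n = (9.5198, -30.425). Then |AE| = |E − A| = 31.880.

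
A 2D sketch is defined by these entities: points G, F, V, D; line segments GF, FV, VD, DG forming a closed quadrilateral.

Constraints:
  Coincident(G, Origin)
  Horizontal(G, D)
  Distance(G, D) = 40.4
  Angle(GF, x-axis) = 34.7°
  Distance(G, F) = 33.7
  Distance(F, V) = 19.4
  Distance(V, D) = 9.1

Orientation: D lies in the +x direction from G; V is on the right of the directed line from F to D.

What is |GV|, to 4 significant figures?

31.30

G is at the origin; G and D share the same y with |GD| = 40.4 and D in +x, so D = (40.4, 0). GF runs at 34.7° with |GF| = 33.7, so F = (27.71, 19.18). V is determined by |FV| = 19.4 and |VD| = 9.1 together: it lies at the intersection of circle(F, 19.4) and circle(D, 9.1). With |FD| = 23.00, the foot of the radical line on FD is 17.88 from F and the perpendicular offset is √(19.4² − 17.88²) = 7.522. Taking the right-of-FD solution: V = (31.30, 0.1206).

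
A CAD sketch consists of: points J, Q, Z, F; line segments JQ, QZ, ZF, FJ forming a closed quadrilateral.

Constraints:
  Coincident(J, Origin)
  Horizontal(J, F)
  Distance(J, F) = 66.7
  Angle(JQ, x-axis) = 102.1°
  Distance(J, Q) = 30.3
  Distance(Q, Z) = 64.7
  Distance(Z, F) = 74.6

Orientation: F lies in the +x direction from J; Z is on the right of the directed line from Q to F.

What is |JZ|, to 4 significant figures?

34.70

Checks: |QZ| = 64.70 ✓; |ZF| = 74.60 ✓.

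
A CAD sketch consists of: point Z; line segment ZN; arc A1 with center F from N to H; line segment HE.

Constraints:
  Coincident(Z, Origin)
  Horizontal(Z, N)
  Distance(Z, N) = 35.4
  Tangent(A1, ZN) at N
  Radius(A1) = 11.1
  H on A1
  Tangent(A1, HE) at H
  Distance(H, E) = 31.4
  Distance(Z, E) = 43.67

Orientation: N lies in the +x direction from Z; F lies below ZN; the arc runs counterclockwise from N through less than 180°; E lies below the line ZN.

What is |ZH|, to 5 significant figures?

26.084

Z is at the origin; ZN is horizontal with |ZN| = 35.4 and N on the +x side, so N = (35.400, 0.0000). Since A1 is tangent to ZN there, FN ⟂ ZN, so F = N + (0, -11.1) = (35.400, -11.100). Since FH ⟂ HE (tangency), |FE| = √(11.1² + 31.4²) = 33.304 regardless of where H sits on A1. So E lies on both circle(Z, 43.67) and circle(F, 33.304); the below-ZN intersection is E = (18.273, -39.663). H is the foot of the tangent from E: H = (24.522, -8.8911).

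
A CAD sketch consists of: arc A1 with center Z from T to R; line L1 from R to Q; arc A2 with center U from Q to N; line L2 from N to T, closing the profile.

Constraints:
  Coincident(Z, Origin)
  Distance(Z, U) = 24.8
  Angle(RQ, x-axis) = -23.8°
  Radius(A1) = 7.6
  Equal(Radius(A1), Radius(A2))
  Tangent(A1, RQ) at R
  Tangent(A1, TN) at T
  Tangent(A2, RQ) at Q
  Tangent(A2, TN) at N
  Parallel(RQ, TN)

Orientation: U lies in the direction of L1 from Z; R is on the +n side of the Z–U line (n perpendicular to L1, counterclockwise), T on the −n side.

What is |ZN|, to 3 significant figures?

25.9

The slot axis is L1's direction at -23.8°, so u = (cos -23.8°, sin -23.8°) = (0.915, -0.404) and n = (−sin -23.8°, cos -23.8°) = (0.404, 0.915). Z is at the origin and U lies 24.8 along u from Z, so U = 24.8·u = (22.7, -10.0). Tangency of A1 to both parallel lines with radius 7.6 puts R and T at Z ± 7.6·n: R = (3.07, 6.95), T = (-3.07, -6.95). Equal radii place Q and N the same way about U: Q = U + 7.6·n = (25.8, -3.05), N = U − 7.6·n = (19.6, -17.0). Then |ZN| = |N − Z| = 25.9.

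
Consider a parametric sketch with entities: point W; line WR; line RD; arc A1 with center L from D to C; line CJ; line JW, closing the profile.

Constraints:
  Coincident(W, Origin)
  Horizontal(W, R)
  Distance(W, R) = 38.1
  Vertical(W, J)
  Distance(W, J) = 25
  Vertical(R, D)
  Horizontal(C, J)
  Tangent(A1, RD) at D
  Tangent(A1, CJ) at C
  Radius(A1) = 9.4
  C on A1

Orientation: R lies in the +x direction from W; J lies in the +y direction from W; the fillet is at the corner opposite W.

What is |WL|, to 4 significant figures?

32.67

W and J share the same x with |WJ| = 25.0 and J on the +y side, so J = (0.000, 25.00). The virtual corner opposite W is at (38.10, 25.00). Tangency of A1 to RD means the radius LD is perpendicular to RD and since A1 is tangent to CJ there, LC ⟂ CJ, with radius 9.4, so the center L sits 9.4 in from both sides at L = (28.70, 15.60). Then |WL| = |L − W| = 32.67.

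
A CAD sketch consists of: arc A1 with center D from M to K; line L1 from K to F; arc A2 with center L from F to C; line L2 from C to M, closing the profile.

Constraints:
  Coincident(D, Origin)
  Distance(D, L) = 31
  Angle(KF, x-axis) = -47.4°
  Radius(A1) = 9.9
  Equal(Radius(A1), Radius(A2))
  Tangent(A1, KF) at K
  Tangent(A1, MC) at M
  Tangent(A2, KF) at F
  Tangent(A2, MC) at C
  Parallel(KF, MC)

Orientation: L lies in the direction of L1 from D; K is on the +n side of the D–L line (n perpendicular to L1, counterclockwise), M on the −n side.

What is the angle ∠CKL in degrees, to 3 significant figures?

14.9°

The slot axis is L1's direction at -47.4°, so u = (cos -47.4°, sin -47.4°) = (0.677, -0.736) and n = (−sin -47.4°, cos -47.4°) = (0.736, 0.677). D is at the origin and L lies 31.0 along u from D, so L = 31.0·u = (21.0, -22.8). Tangency of A1 to both parallel lines with radius 9.9 puts K and M at D ± 9.9·n: K = (7.29, 6.70), M = (-7.29, -6.70). Equal radii place F and C the same way about L: F = L + 9.9·n = (28.3, -16.1), C = L − 9.9·n = (13.7, -29.5). Then cos ∠CKL = KC·KL / (|KC||KL|), giving 14.9°.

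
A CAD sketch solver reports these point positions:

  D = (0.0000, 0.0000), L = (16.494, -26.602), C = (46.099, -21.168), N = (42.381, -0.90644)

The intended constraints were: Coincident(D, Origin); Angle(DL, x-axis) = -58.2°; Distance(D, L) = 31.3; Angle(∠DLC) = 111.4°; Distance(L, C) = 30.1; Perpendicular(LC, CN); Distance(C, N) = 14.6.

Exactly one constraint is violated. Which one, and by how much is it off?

Distance(C, N) = 14.6 — off by 6.00.

D = (0.00, 0.00) ✓; DL at -58.20° ✓; |DL| = 31.30 ✓; ∠DLC = 111.4° ✓; |LC| = 30.10 ✓; ∠(LC, CN) = 90.00° ✓; |CN| = 20.60 ✗.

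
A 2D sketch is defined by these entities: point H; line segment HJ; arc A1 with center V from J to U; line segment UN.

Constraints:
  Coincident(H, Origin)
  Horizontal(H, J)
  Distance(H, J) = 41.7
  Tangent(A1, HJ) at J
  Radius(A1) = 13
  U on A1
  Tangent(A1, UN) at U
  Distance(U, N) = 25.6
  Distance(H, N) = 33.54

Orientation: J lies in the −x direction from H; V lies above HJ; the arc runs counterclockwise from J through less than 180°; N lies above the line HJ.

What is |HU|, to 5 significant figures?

31.145

Checks: |VU| = 13.00 ✓; ∠(VU, UN) = 90.00° ✓; |UN| = 25.60 ✓; |HN| = 33.54 ✓.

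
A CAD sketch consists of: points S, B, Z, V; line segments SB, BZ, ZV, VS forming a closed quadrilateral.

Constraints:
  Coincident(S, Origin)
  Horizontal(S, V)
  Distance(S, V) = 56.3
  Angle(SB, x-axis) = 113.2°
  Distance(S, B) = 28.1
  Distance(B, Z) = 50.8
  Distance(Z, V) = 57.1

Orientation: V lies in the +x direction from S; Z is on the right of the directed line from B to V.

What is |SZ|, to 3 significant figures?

23.0

S is at the origin; SV is horizontal with |SV| = 56.3 and V in +x, so V = (56.3, 0). SB runs at 113.2° with |SB| = 28.1, so B = (-11.1, 25.8). Z is determined by |BZ| = 50.8 and |ZV| = 57.1 together: it lies at the intersection of circle(B, 50.8) and circle(V, 57.1). With |BV| = 72.2, the foot of the radical line on BV is 31.4 from B and the perpendicular offset is √(50.8² − 31.4²) = 40.0. Taking the right-of-BV solution: Z = (3.91, -22.7).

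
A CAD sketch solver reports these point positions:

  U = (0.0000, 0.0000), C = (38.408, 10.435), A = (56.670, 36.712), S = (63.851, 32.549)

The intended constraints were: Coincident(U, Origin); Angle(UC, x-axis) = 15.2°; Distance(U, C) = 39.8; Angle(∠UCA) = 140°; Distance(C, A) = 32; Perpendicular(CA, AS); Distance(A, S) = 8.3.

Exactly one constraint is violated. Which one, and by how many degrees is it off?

Perpendicular(CA, AS) — off by 4.70°.

U = (0.00, 0.00) ✓; UC at 15.20° ✓; |UC| = 39.80 ✓; ∠UCA = 140.0° ✓; |CA| = 32.00 ✓; ∠(CA, AS) = 85.30° ✗; |AS| = 8.300 ✓.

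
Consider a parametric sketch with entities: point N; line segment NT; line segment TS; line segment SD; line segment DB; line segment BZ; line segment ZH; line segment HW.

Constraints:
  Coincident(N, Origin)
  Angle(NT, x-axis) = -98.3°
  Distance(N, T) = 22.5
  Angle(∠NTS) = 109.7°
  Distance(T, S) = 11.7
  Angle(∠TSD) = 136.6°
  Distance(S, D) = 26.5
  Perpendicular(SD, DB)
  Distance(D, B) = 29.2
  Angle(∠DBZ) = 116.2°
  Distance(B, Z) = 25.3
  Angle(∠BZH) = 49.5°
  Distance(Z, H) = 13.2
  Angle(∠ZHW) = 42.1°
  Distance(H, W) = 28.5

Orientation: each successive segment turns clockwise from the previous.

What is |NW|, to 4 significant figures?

31.23

N is at the origin; NT runs at -98.3° with length 22.5, so T = (-3.248, -22.26). ∠NTS = 109.7° gives TS at -168.6° from the x-axis; with |TS| = 11.7, S = (-14.72, -24.58). ∠TSD = 136.6° gives SD at 148.0° from the x-axis; with |SD| = 26.5, D = (-37.19, -10.53). The perpendicularity gives DB at right angles to SD, so DB runs at 58.00°; with |DB| = 29.2, B = (-21.72, 14.23). ∠DBZ = 116.2° gives BZ at -5.800° from the x-axis; with |BZ| = 25.3, Z = (3.454, 11.67). ∠BZH = 49.5° gives ZH at -136.3° from the x-axis; with |ZH| = 13.2, H = (-6.090, 2.553). ∠ZHW = 42.1° gives HW at 85.80° from the x-axis; with |HW| = 28.5, W = (-4.002, 30.98). Then |NW| = |W − N| = 31.23.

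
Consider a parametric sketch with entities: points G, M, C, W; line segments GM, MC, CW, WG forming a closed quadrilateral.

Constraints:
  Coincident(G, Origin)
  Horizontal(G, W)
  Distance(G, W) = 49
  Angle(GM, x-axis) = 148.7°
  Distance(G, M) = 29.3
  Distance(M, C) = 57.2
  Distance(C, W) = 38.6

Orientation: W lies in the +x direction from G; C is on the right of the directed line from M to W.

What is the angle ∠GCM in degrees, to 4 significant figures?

10.40°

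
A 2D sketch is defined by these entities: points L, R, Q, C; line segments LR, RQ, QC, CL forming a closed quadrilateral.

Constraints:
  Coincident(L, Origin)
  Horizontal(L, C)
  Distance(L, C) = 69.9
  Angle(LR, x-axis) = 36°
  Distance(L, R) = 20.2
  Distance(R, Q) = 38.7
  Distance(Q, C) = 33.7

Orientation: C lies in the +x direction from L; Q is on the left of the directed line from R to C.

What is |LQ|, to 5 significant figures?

58.653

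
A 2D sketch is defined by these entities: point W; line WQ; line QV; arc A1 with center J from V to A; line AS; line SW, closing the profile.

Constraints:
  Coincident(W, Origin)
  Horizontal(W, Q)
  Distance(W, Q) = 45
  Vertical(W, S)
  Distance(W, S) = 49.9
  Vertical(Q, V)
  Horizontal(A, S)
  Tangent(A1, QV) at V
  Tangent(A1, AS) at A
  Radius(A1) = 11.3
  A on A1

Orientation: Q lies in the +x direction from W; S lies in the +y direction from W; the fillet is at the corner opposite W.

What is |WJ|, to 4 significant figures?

51.24

W is at the origin; W and Q share the same y with |WQ| = 45.0 and Q on the +x side, so Q = (45.00, 0.000). W and S share the same x with |WS| = 49.9 and S on the +y side, so S = (0.000, 49.90). The virtual corner opposite W is at (45.00, 49.90). The tangent condition forces JV to be normal to QV and since A1 is tangent to AS there, JA ⟂ AS, with radius 11.3, so the center J sits 11.3 in from both sides at J = (33.70, 38.60). Then |WJ| = |J − W| = 51.24.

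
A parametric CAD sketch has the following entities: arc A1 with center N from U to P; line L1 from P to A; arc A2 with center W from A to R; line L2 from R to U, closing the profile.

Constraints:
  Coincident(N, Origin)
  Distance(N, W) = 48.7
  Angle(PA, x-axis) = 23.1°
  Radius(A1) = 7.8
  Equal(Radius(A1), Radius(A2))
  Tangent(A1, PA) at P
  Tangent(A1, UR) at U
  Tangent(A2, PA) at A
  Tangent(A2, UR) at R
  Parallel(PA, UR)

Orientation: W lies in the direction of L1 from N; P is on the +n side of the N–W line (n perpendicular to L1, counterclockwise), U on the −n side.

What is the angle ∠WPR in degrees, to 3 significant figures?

8.66°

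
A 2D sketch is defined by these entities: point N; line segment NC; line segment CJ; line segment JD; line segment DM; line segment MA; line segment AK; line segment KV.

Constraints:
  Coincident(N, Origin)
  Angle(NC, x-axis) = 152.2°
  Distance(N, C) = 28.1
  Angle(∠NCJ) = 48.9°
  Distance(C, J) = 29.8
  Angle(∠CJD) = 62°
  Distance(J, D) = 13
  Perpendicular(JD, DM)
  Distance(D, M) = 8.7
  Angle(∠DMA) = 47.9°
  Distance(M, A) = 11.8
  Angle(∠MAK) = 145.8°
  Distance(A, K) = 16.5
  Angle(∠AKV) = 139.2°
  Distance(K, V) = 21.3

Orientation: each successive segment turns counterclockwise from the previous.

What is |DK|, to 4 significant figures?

19.82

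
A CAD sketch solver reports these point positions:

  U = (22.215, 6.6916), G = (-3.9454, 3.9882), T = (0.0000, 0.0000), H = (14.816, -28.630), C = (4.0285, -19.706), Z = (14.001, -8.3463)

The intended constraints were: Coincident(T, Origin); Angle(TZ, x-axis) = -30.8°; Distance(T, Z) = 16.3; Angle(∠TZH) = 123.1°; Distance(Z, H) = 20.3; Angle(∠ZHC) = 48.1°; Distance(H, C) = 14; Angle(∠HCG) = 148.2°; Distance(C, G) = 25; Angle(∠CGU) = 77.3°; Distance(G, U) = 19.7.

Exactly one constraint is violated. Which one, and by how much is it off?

Distance(G, U) = 19.7 — off by 6.60.

T = (0.00, 0.00) ✓; TZ at -30.80° ✓; |TZ| = 16.30 ✓; ∠TZH = 123.1° ✓; |ZH| = 20.30 ✓; ∠ZHC = 48.10° ✓; |HC| = 14.00 ✓; ∠HCG = 148.2° ✓; |CG| = 25.00 ✓; ∠CGU = 77.30° ✓; |GU| = 26.30 ✗.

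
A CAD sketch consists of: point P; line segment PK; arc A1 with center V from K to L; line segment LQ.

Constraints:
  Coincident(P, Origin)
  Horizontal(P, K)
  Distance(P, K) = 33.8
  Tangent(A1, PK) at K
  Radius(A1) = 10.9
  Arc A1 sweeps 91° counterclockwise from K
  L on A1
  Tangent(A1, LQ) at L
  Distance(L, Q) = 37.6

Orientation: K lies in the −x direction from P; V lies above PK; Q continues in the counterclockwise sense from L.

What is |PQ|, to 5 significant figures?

54.085

P is at the origin; PK is horizontal with |PK| = 33.8 and K on the −x side, so K = (-33.800, 0.0000). A1 meets PK tangentially, so VK is at right angles to PK, so V = K + (0, 10.9) = (-33.800, 10.900). On A1, K sits at bearing -90° from V; a 91° counterclockwise sweep puts L at bearing 1°, so L = V + 10.9·(cos 1°, sin 1°) = (-22.902, 11.090). A1 meets LQ tangentially, so VL is at right angles to LQ, so LQ runs along (−sin 1°, cos 1°); with |LQ| = 37.6, Q = (-23.558, 48.685). Then |PQ| = |Q − P| = 54.085.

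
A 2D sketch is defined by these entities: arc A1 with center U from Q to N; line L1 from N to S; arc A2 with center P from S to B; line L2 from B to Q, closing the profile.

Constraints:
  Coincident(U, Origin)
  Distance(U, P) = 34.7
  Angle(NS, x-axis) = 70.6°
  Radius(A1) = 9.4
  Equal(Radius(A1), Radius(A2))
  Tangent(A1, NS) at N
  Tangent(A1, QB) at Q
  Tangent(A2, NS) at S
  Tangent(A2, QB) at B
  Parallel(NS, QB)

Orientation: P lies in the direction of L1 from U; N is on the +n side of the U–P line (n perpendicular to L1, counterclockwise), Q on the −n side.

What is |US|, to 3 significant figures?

36.0

The slot axis is L1's direction at 70.6°, so u = (cos 70.6°, sin 70.6°) = (0.332, 0.943) and n = (−sin 70.6°, cos 70.6°) = (-0.943, 0.332). U is at the origin and P lies 34.7 along u from U, so P = 34.7·u = (11.5, 32.7). Tangency of A1 to both parallel lines with radius 9.4 puts N and Q at U ± 9.4·n: N = (-8.87, 3.12), Q = (8.87, -3.12). Equal radii place S and B the same way about P: S = P + 9.4·n = (2.66, 35.9), B = P − 9.4·n = (20.4, 29.6). Then |US| = |S − U| = 36.0.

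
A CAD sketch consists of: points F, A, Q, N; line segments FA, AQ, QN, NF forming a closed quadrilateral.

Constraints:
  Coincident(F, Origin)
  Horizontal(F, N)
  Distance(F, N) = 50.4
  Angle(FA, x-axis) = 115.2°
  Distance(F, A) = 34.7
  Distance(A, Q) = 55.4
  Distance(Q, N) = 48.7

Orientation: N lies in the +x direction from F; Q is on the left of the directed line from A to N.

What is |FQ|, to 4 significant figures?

60.79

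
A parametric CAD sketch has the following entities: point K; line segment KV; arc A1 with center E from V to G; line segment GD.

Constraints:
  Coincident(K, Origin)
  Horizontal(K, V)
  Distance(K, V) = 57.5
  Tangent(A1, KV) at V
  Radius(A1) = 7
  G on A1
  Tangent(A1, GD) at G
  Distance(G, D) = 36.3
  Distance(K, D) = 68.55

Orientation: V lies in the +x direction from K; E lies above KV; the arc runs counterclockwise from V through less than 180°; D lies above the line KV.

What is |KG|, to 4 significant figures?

64.81

Checks: |KV| = 57.50 ✓; |EG| = 7.000 ✓; ∠(EG, GD) = 90.00° ✓; |GD| = 36.30 ✓; |KD| = 68.55 ✓.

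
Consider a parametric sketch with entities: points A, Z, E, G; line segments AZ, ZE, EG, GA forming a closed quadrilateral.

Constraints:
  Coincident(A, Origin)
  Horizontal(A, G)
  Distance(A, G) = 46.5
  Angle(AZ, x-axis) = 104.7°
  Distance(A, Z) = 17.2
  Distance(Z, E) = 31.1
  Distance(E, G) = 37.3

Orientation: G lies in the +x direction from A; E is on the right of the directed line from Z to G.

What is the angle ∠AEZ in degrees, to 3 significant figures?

16.4°

Checks: |ZE| = 31.10 ✓; |EG| = 37.30 ✓.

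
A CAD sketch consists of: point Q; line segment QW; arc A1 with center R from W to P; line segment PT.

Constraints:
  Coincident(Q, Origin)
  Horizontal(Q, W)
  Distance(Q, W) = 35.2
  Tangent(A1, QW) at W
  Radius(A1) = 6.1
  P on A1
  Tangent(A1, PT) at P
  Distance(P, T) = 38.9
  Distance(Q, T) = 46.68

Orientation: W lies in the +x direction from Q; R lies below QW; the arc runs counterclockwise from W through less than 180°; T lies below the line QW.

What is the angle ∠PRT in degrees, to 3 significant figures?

81.1°

Checks: ∠(RW, WQ) = 90.00° ✓; |RP| = 6.100 ✓; ∠(RP, PT) = 90.00° ✓; |PT| = 38.90 ✓; |QT| = 46.68 ✓.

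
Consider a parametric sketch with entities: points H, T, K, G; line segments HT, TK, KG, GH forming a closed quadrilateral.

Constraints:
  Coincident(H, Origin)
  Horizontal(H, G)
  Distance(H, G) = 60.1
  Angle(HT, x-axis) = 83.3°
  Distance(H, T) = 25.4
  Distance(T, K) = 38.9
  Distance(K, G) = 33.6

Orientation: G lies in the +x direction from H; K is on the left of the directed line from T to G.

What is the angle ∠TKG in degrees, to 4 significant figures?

118.8°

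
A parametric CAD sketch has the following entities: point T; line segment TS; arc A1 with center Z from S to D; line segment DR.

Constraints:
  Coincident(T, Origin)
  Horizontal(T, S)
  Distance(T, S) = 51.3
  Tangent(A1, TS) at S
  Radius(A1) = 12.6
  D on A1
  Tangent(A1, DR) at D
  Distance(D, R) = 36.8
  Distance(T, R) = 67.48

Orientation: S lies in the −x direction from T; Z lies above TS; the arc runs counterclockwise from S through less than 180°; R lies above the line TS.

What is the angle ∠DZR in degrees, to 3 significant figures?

71.1°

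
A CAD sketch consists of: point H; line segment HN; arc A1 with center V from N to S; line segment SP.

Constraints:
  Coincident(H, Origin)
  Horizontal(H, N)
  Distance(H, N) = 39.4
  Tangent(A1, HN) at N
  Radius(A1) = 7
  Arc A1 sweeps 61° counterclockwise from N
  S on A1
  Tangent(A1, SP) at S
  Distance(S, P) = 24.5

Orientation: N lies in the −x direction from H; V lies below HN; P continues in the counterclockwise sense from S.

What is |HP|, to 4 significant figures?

62.62

On A1, N sits at bearing 90° from V; a 61° counterclockwise sweep puts S at bearing 151°, so S = V + 7.0·(cos 151°, sin 151°) = (-45.52, -3.606). A1 meets SP tangentially, so VS is at right angles to SP, so SP runs along (−sin 151°, cos 151°); with |SP| = 24.5, P = (-57.40, -25.03). Then |HP| = |P − H| = 62.62.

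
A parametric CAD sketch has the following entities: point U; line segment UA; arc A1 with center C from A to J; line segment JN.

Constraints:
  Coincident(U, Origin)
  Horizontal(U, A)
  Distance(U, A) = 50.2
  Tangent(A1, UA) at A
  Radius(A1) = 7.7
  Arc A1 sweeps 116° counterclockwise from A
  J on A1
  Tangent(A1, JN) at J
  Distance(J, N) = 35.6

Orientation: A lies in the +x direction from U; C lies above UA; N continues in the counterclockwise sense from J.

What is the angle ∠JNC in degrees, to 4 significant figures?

12.20°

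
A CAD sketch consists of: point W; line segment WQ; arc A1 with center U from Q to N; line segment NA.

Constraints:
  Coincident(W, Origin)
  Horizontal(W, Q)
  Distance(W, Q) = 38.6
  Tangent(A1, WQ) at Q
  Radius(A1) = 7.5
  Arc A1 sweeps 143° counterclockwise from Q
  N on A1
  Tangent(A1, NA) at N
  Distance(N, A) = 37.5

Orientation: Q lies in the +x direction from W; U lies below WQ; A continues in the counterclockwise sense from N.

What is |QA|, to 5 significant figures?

44.126

W is at the origin; WQ is horizontal with |WQ| = 38.6 and Q on the +x side, so Q = (38.600, 0.0000). A1 meets WQ tangentially, so UQ is at right angles to WQ, so U = Q + (0, -7.5) = (38.600, -7.5000). On A1, Q sits at bearing 90° from U; a 143° counterclockwise sweep puts N at bearing 233°, so N = U + 7.5·(cos 233°, sin 233°) = (34.086, -13.490). The tangent condition forces UN to be normal to NA, so NA runs along (−sin 233°, cos 233°); with |NA| = 37.5, A = (64.035, -36.058). Then |QA| = |A − Q| = 44.126.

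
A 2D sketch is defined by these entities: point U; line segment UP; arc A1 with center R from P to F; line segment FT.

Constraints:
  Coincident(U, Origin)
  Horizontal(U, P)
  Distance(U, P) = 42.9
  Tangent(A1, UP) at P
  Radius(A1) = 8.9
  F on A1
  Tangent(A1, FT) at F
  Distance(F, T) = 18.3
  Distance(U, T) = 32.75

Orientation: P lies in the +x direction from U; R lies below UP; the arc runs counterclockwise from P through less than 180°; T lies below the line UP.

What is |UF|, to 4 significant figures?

35.52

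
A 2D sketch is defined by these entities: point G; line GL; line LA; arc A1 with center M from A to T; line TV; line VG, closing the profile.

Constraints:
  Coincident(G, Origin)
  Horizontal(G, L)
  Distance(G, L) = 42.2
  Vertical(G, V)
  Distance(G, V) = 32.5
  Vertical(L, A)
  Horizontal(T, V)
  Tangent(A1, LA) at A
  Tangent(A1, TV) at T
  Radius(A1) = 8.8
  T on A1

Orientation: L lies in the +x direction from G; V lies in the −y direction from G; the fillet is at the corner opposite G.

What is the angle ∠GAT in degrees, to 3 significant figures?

74.3°

The virtual corner opposite G is at (42.2, -32.5). The tangent condition forces MA to be normal to LA and since A1 is tangent to TV there, MT ⟂ TV, with radius 8.8, so the center M sits 8.8 in from both sides at M = (33.4, -23.7). That places the tangent points at A = (42.2, -23.7) on LA and T = (33.4, -32.5) on TV. Then cos ∠GAT = AG·AT / (|AG||AT|), giving 74.3°.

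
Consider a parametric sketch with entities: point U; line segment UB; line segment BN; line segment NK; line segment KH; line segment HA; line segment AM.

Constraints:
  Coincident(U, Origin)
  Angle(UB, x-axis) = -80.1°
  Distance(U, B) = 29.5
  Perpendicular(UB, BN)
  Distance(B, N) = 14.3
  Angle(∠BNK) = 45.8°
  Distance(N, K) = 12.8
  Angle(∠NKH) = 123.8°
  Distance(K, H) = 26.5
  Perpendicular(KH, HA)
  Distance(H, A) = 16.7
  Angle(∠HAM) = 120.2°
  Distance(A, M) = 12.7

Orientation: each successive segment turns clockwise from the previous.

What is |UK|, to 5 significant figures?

21.023

U is at the origin; UB runs at -80.1° with length 29.5, so B = (5.0719, -29.061). UB is perpendicular to BN, so BN runs at -170.10°; with |BN| = 14.3, N = (-9.0152, -31.519). ∠BNK = 45.8° gives NK at 55.700° from the x-axis; with |NK| = 12.8, K = (-1.8020, -20.945). Then |UK| = |K − U| = 21.023.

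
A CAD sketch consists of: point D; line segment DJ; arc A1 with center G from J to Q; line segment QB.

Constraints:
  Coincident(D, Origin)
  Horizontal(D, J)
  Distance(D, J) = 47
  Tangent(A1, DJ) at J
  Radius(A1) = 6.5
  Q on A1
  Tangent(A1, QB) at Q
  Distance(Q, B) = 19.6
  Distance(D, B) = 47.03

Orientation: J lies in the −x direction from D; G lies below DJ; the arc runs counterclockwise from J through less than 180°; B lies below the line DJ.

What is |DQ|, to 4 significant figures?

53.07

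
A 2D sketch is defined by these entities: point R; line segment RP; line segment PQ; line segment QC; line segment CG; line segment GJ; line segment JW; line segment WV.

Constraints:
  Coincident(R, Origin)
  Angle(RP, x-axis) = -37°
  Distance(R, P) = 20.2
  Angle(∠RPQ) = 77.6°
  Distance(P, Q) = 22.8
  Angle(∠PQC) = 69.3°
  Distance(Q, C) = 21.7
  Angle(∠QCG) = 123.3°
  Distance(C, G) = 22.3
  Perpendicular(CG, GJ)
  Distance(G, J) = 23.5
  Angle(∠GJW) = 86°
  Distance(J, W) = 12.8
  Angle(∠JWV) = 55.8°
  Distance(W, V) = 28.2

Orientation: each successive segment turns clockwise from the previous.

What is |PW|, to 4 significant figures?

0.9503

The perpendicularity gives GJ at right angles to CG, so GJ runs at -36.80°; with |GJ| = 23.5, J = (23.61, -2.811). ∠GJW = 86.0° gives JW at -130.8° from the x-axis; with |JW| = 12.8, W = (15.25, -12.50). Then |PW| = |W − P| = 0.9503.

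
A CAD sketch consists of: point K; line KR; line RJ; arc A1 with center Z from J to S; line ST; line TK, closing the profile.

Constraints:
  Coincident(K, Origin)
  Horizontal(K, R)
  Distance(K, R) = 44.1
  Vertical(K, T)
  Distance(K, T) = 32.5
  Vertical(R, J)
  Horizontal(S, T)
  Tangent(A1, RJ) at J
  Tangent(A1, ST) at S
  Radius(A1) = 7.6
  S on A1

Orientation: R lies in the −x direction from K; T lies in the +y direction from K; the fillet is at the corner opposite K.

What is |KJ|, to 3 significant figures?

50.6

K is at the origin; K and R share the same y with |KR| = 44.1 and R on the −x side, so R = (-44.1, 0.00). K and T share the same x with |KT| = 32.5 and T on the +y side, so T = (0.00, 32.5). The virtual corner opposite K is at (-44.1, 32.5). A1 meets RJ tangentially, so ZJ is at right angles to RJ and the tangent condition forces ZS to be normal to ST, with radius 7.6, so the center Z sits 7.6 in from both sides at Z = (-36.5, 24.9). That places the tangent points at J = (-44.1, 24.9) on RJ and S = (-36.5, 32.5) on ST. Then |KJ| = |J − K| = 50.6.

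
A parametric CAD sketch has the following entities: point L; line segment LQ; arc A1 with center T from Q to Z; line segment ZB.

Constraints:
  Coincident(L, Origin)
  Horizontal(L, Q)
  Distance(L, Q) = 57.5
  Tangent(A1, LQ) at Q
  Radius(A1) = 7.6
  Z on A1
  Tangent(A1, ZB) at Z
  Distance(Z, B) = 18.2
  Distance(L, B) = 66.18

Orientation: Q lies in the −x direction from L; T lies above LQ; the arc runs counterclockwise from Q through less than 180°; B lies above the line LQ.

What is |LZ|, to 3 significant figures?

52.3

L is at the origin; LQ is horizontal with |LQ| = 57.5 and Q on the −x side, so Q = (-57.5, 0.00). A1 meets LQ tangentially, so TQ is at right angles to LQ, so T = Q + (0, 7.6) = (-57.5, 7.60). Since TZ ⟂ ZB (tangency), |TB| = √(7.6² + 18.2²) = 19.7 regardless of where Z sits on A1. So B lies on both circle(L, 66.18) and circle(T, 19.7); the above-LQ intersection is B = (-60.4, 27.1). Z is the foot of the tangent from B: Z = (-51.0, 11.5).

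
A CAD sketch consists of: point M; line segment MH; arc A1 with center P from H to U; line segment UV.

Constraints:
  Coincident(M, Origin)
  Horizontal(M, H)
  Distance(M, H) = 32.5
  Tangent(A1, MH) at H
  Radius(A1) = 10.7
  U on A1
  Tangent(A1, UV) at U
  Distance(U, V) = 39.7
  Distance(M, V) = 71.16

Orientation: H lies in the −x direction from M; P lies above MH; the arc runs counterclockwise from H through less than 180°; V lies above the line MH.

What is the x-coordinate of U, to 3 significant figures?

-25.4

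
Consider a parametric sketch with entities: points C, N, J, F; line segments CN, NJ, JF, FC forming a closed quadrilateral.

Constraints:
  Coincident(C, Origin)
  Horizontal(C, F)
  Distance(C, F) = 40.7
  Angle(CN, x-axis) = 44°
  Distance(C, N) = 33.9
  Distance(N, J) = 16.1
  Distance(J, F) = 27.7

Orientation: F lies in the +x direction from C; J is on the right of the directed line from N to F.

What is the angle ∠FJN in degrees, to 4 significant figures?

76.66°

C is at the origin; C and F share the same y with |CF| = 40.7 and F in +x, so F = (40.7, 0). CN runs at 44.0° with |CN| = 33.9, so N = (24.39, 23.55). J is determined by |NJ| = 16.1 and |JF| = 27.7 together: it lies at the intersection of circle(N, 16.1) and circle(F, 27.7). With |NF| = 28.65, the foot of the radical line on NF is 5.456 from N and the perpendicular offset is √(16.1² − 5.456²) = 15.15. Taking the right-of-NF solution: J = (15.04, 10.44).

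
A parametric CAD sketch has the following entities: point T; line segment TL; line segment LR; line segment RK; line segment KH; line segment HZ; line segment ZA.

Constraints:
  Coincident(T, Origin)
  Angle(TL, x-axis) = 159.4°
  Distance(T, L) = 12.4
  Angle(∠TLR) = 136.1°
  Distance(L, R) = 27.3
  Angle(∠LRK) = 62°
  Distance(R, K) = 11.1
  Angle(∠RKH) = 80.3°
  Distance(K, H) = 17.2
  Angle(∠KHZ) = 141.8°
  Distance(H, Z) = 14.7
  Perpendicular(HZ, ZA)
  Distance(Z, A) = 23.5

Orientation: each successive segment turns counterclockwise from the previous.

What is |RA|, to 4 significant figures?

20.70

∠KHZ = 141.8° gives HZ at 99.20° from the x-axis; with |HZ| = 14.7, Z = (-22.03, 16.18). The perpendicularity gives ZA at right angles to HZ, so ZA runs at -170.8°; with |ZA| = 23.5, A = (-45.23, 12.42). Then |RA| = |A − R| = 20.70.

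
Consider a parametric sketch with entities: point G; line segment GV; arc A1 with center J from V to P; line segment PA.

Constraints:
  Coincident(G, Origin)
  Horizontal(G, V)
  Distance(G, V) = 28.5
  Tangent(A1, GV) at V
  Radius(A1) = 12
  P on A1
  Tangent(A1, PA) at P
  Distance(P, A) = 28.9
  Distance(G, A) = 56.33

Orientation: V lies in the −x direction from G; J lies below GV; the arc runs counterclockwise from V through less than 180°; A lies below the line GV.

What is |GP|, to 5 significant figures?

42.535

Checks: ∠(JV, VG) = 90.00° ✓; |JV| = 12.00 ✓; |JP| = 12.00 ✓; ∠(JP, PA) = 90.00° ✓; |PA| = 28.90 ✓; |GA| = 56.33 ✓.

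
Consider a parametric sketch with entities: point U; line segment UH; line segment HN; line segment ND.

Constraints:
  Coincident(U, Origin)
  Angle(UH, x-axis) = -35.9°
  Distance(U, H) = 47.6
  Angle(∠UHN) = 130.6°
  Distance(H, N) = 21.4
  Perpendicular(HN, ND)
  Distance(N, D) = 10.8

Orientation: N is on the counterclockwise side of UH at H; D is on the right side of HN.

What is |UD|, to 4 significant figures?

70.33

U is at the origin; UH runs at -35.9° with length 47.6, so H = 47.6·(cos -35.9°, sin -35.9°) = (38.56, -27.91). ∠UHN = 130.6°, so HN runs at -35.9° + (180° − 130.6°) = 13.50° from the x-axis; with |HN| = 21.4, N = H + 21.4·(cos 13.50°, sin 13.50°) = (59.37, -22.92). HN ⟂ ND; with |ND| = 10.8 on the right of HN, D = N + 10.8·(0.2334, -0.9724) = (61.89, -33.42). Then |UD| = |D − U| = 70.33.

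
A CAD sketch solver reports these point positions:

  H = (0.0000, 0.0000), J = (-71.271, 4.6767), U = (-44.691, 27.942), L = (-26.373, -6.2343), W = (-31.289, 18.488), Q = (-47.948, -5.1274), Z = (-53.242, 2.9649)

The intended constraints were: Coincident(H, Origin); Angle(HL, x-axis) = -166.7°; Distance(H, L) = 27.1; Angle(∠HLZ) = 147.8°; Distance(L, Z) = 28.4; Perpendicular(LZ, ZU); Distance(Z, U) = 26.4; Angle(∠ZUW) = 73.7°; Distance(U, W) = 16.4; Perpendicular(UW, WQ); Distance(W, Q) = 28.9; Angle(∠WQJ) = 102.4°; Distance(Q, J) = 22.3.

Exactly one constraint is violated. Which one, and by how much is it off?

Distance(Q, J) = 22.3 — off by 3.00.

H = (0.00, 0.00) ✓; HL at -166.7° ✓; |HL| = 27.10 ✓; ∠HLZ = 147.8° ✓; |LZ| = 28.40 ✓; ∠(LZ, ZU) = 90.00° ✓; |ZU| = 26.40 ✓; ∠ZUW = 73.70° ✓; |UW| = 16.40 ✓; ∠(UW, WQ) = 90.00° ✓; |WQ| = 28.90 ✓; ∠WQJ = 102.4° ✓; |QJ| = 25.30 ✗.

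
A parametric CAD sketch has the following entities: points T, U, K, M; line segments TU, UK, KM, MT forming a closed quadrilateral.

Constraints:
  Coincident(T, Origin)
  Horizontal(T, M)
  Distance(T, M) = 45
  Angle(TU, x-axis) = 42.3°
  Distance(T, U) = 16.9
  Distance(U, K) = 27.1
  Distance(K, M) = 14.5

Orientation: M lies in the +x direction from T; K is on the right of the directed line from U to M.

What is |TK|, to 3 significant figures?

33.1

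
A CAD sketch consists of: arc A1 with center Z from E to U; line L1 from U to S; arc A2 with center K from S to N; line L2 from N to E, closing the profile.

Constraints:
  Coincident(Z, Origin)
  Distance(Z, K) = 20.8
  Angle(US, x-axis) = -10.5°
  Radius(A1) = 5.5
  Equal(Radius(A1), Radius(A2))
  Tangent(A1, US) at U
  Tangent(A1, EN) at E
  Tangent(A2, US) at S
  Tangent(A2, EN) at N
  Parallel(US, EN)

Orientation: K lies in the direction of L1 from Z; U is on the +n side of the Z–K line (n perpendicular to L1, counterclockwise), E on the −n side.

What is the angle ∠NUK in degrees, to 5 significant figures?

13.061°

The slot axis is L1's direction at -10.5°, so u = (cos -10.5°, sin -10.5°) = (0.98325, -0.18224) and n = (−sin -10.5°, cos -10.5°) = (0.18224, 0.98325). Z is at the origin and K lies 20.8 along u from Z, so K = 20.8·u = (20.452, -3.7905). Tangency of A1 to both parallel lines with radius 5.5 puts U and E at Z ± 5.5·n: U = (1.0023, 5.4079), E = (-1.0023, -5.4079). Equal radii place S and N the same way about K: S = K + 5.5·n = (21.454, 1.6174), N = K − 5.5·n = (19.449, -9.1984). Then cos ∠NUK = UN·UK / (|UN||UK|), giving 13.061°.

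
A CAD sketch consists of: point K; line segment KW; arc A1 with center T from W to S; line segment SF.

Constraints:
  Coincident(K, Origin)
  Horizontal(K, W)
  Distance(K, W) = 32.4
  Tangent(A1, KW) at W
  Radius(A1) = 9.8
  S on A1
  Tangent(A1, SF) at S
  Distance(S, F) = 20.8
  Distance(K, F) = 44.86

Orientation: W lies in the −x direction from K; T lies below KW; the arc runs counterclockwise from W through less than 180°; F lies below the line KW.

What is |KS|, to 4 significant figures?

43.46

Checks: |TS| = 9.800 ✓; ∠(TS, SF) = 90.00° ✓; |SF| = 20.80 ✓; |KF| = 44.86 ✓.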